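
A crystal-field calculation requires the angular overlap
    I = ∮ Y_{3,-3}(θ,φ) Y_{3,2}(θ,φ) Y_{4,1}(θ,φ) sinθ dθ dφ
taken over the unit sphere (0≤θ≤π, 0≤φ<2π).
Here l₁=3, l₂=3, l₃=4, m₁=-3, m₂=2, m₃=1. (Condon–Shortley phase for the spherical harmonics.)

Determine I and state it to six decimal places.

0.140463

Rules hold: Σm=0, L=10 even, 0≤4≤6.
N = 7·7·9 = 441
Δ = 2!·4!·4!/11! = 1/34650
Racah Σ t=0..2: t=0:+1/72 t=1:−1/16 t=2:+1/72 = -5/144
⇒ 3j(3 3 4; 0 0 0)² = 2/77, sgn -1
Racah Σ t=2..2: t=2:+1/288 = 1/288
⇒ 3j(3 3 4; -3 2 1)² = 5/231, sgn -1
4πI² = N·(3j₀)²·(3jₘ)² = 30/121
I = +1·√(0.247934/4π) = 0.14046335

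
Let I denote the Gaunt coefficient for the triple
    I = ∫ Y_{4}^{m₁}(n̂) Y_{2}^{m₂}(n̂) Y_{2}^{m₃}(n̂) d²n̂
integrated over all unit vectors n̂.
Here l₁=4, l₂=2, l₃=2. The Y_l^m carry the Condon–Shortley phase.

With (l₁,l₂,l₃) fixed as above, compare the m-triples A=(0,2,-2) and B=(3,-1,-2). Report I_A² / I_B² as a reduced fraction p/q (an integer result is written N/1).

1/35

Shared (l₁,l₂,l₃)=(4,2,2): N and (l;000)² cancel in I_A²/I_B².
A: Δ = 4!·4!·0!/9! = 1/630; Racah Σ t=4..4: t=4:+1/576 = 1/576; ⇒ 3j(4 2 2; 0 2 -2)² = 1/630, sgn +1
B: Δ = 4!·4!·0!/9! = 1/630; Racah Σ t=1..1: t=1:−1/144 = -1/144; ⇒ 3j(4 2 2; 3 -1 -2)² = 1/18, sgn -1
I_A²/I_B² = (1/630)/(1/18) = 1/35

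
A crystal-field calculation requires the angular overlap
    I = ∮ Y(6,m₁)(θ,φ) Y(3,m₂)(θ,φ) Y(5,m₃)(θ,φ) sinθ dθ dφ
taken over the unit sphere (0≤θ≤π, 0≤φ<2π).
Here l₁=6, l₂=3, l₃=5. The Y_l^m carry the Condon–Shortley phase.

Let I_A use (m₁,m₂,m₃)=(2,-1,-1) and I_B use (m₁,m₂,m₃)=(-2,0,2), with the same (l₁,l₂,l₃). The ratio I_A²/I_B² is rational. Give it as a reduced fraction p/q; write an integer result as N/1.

21/4

l's match ⇒ only the (l;m) 3-j factors differ between A and B.
A: triangle coeff Δ(6,3,5) = 1/675675; Σ_t [0,2]: t=0:+1/27648 t=1:−1/4320 t=2:+1/11520 = -1/9216; (3j)²=2/143 [(6 3 5; 2 -1 -1)], sign=-1
B: triangle coeff Δ(6,3,5) = 1/675675; Σ_t [1,3]: t=1:−1/60480 t=2:+1/5760 t=3:−1/8640 = 1/24192; (3j)²=8/3003 [(6 3 5; -2 0 2)], sign=-1
I_A²/I_B² = (2/143)/(8/3003) = 21/4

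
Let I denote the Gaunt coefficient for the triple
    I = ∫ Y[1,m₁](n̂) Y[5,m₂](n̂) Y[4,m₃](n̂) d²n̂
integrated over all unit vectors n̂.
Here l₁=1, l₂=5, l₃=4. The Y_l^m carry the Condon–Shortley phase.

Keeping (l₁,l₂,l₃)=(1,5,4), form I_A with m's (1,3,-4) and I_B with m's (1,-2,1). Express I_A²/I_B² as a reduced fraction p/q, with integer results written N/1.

Same 1,5,4: normalisation and zero-m 3j drop out of the ratio.
A: Δ: 2! 0! 8! / 11! → 1/495; sum: t=0:+1/80640 = 1/80640; 3j²(1 5 4; 1 3 -4) = Δ·Π!·Σ² = 1/495  (sign +1)
B: Δ: 2! 0! 8! / 11! → 1/495; sum: t=0:+1/1440 = 1/1440; 3j²(1 5 4; 1 -2 1) = Δ·Π!·Σ² = 7/165  (sign -1)
I_A²/I_B² = (1/495)/(7/165) = 1/21

1/21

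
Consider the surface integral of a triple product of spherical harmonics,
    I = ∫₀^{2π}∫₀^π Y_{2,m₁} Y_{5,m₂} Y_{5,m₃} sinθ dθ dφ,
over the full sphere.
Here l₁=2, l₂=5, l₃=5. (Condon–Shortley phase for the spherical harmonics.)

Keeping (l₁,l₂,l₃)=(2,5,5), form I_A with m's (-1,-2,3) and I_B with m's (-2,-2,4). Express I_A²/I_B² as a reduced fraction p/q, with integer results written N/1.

Same 2,5,5: normalisation and zero-m 3j drop out of the ratio.
A: Δ: 2! 2! 8! / 13! → 1/38610; sum: t=1:−1/2880 t=2:+1/10080 = -1/4032; 3j²(2 5 5; -1 -2 3) = Δ·Π!·Σ² = 10/429  (sign -1)
B: Δ: 2! 2! 8! / 13! → 1/38610; sum: t=2:+1/20160 = 1/20160; 3j²(2 5 5; -2 -2 4) = Δ·Π!·Σ² = 12/715  (sign -1)
I_A²/I_B² = (10/429)/(12/715) = 25/18

25/18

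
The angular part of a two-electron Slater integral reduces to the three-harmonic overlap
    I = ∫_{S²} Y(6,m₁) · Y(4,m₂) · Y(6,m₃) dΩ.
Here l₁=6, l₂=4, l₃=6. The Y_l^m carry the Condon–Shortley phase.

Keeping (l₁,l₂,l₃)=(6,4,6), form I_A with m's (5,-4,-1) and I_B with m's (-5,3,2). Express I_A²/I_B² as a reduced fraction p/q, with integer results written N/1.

20/49

Same 6,4,6: normalisation and zero-m 3j drop out of the ratio.
A: Δ: 4! 8! 4! / 17! → 1/15315300; sum: t=0:+1/2903040 = 1/2903040; 3j²(6 4 6; 5 -4 -1) = Δ·Π!·Σ² = 5/663  (sign -1)
B: Δ: 4! 8! 4! / 17! → 1/15315300; sum: t=3:−1/5806080 t=4:+1/725760 = 1/829440; 3j²(6 4 6; -5 3 2) = Δ·Π!·Σ² = 49/2652  (sign +1)
I_A²/I_B² = (5/663)/(49/2652) = 20/49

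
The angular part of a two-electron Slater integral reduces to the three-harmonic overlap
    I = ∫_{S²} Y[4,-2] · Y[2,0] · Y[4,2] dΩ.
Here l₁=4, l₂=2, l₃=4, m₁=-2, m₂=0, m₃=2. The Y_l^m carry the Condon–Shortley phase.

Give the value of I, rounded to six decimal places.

0.065536

m-sum 0 ✓  L=10 even ✓  2≤4≤6 ✓
Π(2lᵢ+1) = 9×5×9 = 405
triangle coeff Δ(4,2,4) = 1/13860
Σ_t [0,2]: t=0:+1/192 t=1:−1/36 t=2:+1/192 = -5/288
(3j)²=20/693 [(4 2 4; 0 0 0)], sign=-1
Σ_t [0,2]: t=0:+1/2880 t=1:−1/120 t=2:+1/192 = -1/360
(3j)²=16/3465 [(4 2 4; -2 0 2)], sign=-1
⇒ 4πI² = 320/5929
I = (+1)√(320/5929/(4π)) = 0.06553591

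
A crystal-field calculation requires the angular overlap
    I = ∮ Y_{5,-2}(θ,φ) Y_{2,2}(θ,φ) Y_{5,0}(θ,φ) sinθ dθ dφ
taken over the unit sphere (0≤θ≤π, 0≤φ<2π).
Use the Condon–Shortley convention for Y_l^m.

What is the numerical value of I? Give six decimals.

-0.191372

m-sum 0 ✓  L=12 even ✓  3≤5≤7 ✓
Π(2lᵢ+1) = 11×5×11 = 605
triangle coeff Δ(5,2,5) = 1/38610
Σ_t [0,2]: t=0:+1/2880 t=1:−1/576 t=2:+1/2880 = -1/960
(3j)²=10/429 [(5 2 5; 0 0 0)], sign=+1
Σ_t [2,2]: t=2:+1/2880 = 1/2880
(3j)²=14/429 [(5 2 5; -2 2 0)], sign=-1
⇒ 4πI² = 700/1521
I = (-1)√(700/1521/(4π)) = -0.19137248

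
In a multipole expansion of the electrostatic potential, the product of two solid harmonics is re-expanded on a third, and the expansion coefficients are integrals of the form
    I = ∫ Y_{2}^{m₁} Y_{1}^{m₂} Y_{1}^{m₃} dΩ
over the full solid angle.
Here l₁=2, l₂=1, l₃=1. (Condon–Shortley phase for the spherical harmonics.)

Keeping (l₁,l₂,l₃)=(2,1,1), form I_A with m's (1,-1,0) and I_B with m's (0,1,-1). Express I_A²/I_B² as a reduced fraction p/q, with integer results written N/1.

Same 2,1,1: normalisation and zero-m 3j drop out of the ratio.
A: Δ: 2! 2! 0! / 5! → 1/30; sum: t=0:+1/2 = 1/2; 3j²(2 1 1; 1 -1 0) = Δ·Π!·Σ² = 1/10  (sign -1)
B: Δ: 2! 2! 0! / 5! → 1/30; sum: t=2:+1/4 = 1/4; 3j²(2 1 1; 0 1 -1) = Δ·Π!·Σ² = 1/30  (sign +1)
I_A²/I_B² = (1/10)/(1/30) = 3/1

3/1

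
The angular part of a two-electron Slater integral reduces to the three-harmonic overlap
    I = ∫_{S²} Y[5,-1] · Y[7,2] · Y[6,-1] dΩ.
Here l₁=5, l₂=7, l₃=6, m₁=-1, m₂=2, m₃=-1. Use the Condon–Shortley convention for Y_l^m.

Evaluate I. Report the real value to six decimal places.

m-sum 0 ✓  L=18 even ✓  2≤6≤12 ✓
Π(2lᵢ+1) = 11×15×13 = 2145
triangle coeff Δ(5,7,6) = 1/174594420
Σ_t [1,5]: t=1:−1/4147200 t=2:+1/207360 t=3:−1/82944 t=4:+1/207360 t=5:−1/4147200 = -1/345600
(3j)²=420/46189 [(5 7 6; 0 0 0)], sign=-1
Σ_t [2,6]: t=2:+1/5806080 t=3:−1/311040 t=4:+1/138240 t=5:−1/414720 t=6:+1/12441600 = 1/537600
(3j)²=2916/323323 [(5 7 6; -1 2 -1)], sign=-1
⇒ 4πI² = 2624400/14919047
I = (+1)√(2624400/14919047/(4π)) = 0.11831493

0.118315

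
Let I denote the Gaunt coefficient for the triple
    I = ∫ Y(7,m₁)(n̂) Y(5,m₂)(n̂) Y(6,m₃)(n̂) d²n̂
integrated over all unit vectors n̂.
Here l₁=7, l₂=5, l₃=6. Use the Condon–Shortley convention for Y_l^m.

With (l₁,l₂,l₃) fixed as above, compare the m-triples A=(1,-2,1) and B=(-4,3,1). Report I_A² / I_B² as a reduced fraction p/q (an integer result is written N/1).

Shared (l₁,l₂,l₃)=(7,5,6): N and (l;000)² cancel in I_A²/I_B².
A: Δ = 6!·8!·4!/19! = 1/174594420; Racah Σ t=0..3: t=0:+1/6220800 t=1:−1/345600 t=2:+1/165888 t=3:−1/622080 = 7/4147200; ⇒ 3j(7 5 6; 1 -2 1)² = 2401/277134, sgn -1
B: Δ = 6!·8!·4!/19! = 1/174594420; Racah Σ t=4..6: t=4:+1/5806080 t=5:−1/1036800 t=6:+1/2073600 = -1/3225600; ⇒ 3j(7 5 6; -4 3 1)² = 27/4199, sgn +1
I_A²/I_B² = (2401/277134)/(27/4199) = 2401/1782

2401/1782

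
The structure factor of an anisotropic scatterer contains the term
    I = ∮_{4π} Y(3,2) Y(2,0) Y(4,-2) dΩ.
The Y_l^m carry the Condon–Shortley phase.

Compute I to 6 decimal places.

0.000000

L=9 odd ⇒ parity kills the (l;000) factor ⇒ I = 0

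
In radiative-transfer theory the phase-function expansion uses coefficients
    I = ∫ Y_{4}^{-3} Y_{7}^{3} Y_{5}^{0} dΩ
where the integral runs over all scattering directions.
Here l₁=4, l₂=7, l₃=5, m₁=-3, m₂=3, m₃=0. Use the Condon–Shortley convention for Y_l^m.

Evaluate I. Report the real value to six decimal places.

0.133348

Rules hold: Σm=0, L=16 even, 3≤5≤11.
N = 9·15·11 = 1485
Δ = 6!·2!·8!/17! = 1/6126120
Racah Σ t=2..4: t=2:+1/69120 t=3:−1/20736 t=4:+1/69120 = -1/51840
⇒ 3j(4 7 5; 0 0 0)² = 280/21879, sgn +1
Racah Σ t=5..6: t=5:−1/172800 t=6:+1/414720 = -7/2073600
⇒ 3j(4 7 5; -3 3 0)² = 343/29172, sgn +1
4πI² = N·(3j₀)²·(3jₘ)² = 120050/537251
I = +1·√(0.223452/4π) = 0.13334832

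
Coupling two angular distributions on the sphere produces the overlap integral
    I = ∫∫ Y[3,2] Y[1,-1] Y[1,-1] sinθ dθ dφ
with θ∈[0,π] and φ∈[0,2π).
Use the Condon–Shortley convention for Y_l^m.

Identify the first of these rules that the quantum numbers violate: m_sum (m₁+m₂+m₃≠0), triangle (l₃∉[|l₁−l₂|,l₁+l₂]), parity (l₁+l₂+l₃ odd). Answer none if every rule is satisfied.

m₁+m₂+m₃ = 2 − 1 − 1 = 0  ✓
triangle: |3−1|=2 ≤ l₃=1 ≤ 3+1=4  ✗
parity: l₁+l₂+l₃ = 5 is odd

triangle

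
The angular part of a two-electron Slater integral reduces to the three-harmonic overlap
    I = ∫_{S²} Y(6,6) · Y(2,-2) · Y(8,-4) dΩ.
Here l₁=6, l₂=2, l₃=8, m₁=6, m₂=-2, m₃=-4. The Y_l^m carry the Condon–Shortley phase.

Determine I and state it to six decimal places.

Checks pass: Σm=0; 16 even; l₃=8∈[4,8].
(2·6+1)(2·2+1)(2·8+1) = 1105
Δ: 0! 12! 4! / 17! → 1/30940
sum: t=0:+1/2073600 = 1/2073600
3j²(6 2 8; 0 0 0) = Δ·Π!·Σ² = 28/1105  (sign +1)
sum: t=0:+1/11496038400 = 1/11496038400
3j²(6 2 8; 6 -2 -4) = Δ·Π!·Σ² = 1/30940  (sign +1)
combine: 4πI² = 1105·28/1105·1/30940 = 1/1105
take √, sign +1: I = 0.00848621

0.008486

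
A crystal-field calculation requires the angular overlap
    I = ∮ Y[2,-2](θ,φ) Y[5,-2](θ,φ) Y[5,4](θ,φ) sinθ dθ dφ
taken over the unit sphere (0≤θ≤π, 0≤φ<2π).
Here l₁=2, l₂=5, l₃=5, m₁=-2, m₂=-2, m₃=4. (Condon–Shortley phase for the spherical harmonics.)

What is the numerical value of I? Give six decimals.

Rules hold: Σm=0, L=12 even, 3≤5≤7.
N = 5·11·11 = 605
Δ = 2!·2!·8!/13! = 1/38610
Racah Σ t=0..2: t=0:+1/2880 t=1:−1/576 t=2:+1/2880 = -1/960
⇒ 3j(2 5 5; 0 0 0)² = 10/429, sgn +1
Racah Σ t=2..2: t=2:+1/20160 = 1/20160
⇒ 3j(2 5 5; -2 -2 4)² = 12/715, sgn -1
4πI² = N·(3j₀)²·(3jₘ)² = 40/169
I = -1·√(0.236686/4π) = -0.13724032

-0.137240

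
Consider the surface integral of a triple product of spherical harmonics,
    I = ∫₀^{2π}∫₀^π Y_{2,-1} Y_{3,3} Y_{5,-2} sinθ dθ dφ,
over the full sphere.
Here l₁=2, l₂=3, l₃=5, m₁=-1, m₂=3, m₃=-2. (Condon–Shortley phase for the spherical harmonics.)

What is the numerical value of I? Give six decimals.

Rules hold: Σm=0, L=10 even, 1≤5≤5.
N = 5·7·11 = 385
Δ = 0!·4!·6!/11! = 1/2310
Racah Σ t=0..0: t=0:+1/144 = 1/144
⇒ 3j(2 3 5; 0 0 0)² = 10/231, sgn -1
Racah Σ t=0..0: t=0:+1/4320 = 1/4320
⇒ 3j(2 3 5; -1 3 -2)² = 1/330, sgn -1
4πI² = N·(3j₀)²·(3jₘ)² = 5/99
I = +1·√(0.0505051/4π) = 0.06339609

0.063396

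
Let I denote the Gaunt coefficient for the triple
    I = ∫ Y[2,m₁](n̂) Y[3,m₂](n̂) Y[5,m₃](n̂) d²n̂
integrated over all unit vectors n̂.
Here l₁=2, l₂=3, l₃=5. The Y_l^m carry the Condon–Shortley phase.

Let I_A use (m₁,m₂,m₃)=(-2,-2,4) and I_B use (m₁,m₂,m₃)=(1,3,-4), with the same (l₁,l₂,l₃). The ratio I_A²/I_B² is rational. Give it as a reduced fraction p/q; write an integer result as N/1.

l's match ⇒ only the (l;m) 3-j factors differ between A and B.
A: triangle coeff Δ(2,3,5) = 1/2310; Σ_t [0,0]: t=0:+1/2880 = 1/2880; (3j)²=3/55 [(2 3 5; -2 -2 4)], sign=-1
B: triangle coeff Δ(2,3,5) = 1/2310; Σ_t [0,0]: t=0:+1/4320 = 1/4320; (3j)²=2/55 [(2 3 5; 1 3 -4)], sign=-1
I_A²/I_B² = (3/55)/(2/55) = 3/2

3/2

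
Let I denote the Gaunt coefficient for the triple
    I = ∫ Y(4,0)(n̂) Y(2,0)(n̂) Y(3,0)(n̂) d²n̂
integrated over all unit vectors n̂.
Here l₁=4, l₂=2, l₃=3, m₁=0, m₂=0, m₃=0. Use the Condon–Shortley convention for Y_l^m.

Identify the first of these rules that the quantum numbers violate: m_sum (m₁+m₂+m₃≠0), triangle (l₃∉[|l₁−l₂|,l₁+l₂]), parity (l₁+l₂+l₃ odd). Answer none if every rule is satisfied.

parity

m₁+m₂+m₃ = 0 + 0 + 0 = 0  ✓
triangle: |4−2|=2 ≤ l₃=3 ≤ 4+2=6  ✓
parity: l₁+l₂+l₃ = 9 is odd  ✗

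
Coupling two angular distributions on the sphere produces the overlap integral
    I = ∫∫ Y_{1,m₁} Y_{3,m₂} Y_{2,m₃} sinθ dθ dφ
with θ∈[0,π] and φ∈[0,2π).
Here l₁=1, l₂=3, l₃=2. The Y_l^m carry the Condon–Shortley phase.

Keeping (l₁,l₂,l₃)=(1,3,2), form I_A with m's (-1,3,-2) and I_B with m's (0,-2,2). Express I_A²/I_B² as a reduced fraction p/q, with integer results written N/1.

3/1

Shared (l₁,l₂,l₃)=(1,3,2): N and (l;000)² cancel in I_A²/I_B².
A: Δ = 2!·0!·4!/7! = 1/105; Racah Σ t=2..2: t=2:+1/48 = 1/48; ⇒ 3j(1 3 2; -1 3 -2)² = 1/7, sgn +1
B: Δ = 2!·0!·4!/7! = 1/105; Racah Σ t=1..1: t=1:−1/24 = -1/24; ⇒ 3j(1 3 2; 0 -2 2)² = 1/21, sgn -1
I_A²/I_B² = (1/7)/(1/21) = 3/1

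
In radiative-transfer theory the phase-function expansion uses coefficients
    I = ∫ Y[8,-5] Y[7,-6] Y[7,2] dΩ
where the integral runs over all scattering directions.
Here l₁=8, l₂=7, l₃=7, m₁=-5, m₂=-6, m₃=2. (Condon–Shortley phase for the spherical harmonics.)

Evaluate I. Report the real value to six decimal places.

0.000000

m-sum = -5 − 6 + 2 = -9 ≠ 0 ⇒ I = 0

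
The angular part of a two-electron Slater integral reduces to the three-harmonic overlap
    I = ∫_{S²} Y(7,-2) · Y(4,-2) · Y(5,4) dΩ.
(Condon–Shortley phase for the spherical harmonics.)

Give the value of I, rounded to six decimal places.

Rules hold: Σm=0, L=16 even, 3≤5≤11.
N = 15·9·11 = 1485
Δ = 6!·8!·2!/17! = 1/6126120
Racah Σ t=2..4: t=2:+1/69120 t=3:−1/20736 t=4:+1/69120 = -1/51840
⇒ 3j(7 4 5; 0 0 0)² = 280/21879, sgn +1
Racah Σ t=1..2: t=1:−1/4838400 t=2:+1/483840 = 1/537600
⇒ 3j(7 4 5; -2 -2 4)² = 2187/170170, sgn -1
4πI² = N·(3j₀)²·(3jₘ)² = 131220/537251
I = -1·√(0.244243/4π) = -0.13941403

-0.139414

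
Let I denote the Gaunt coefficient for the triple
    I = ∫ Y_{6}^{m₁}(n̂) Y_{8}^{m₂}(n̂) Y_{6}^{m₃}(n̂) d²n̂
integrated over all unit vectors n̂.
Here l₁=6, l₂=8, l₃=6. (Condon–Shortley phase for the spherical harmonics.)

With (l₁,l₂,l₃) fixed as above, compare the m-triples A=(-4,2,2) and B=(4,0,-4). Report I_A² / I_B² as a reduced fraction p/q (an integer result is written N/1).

l's match ⇒ only the (l;m) 3-j factors differ between A and B.
A: triangle coeff Δ(6,8,6) = 1/1309458150; Σ_t [6,8]: t=6:+1/19906560 t=7:−1/21772800 t=8:+1/232243200 = 1/116121600; (3j)²=48/46189 [(6 8 6; -4 2 2)], sign=+1
B: triangle coeff Δ(6,8,6) = 1/1309458150; Σ_t [0,2]: t=0:+1/6502809600 t=1:−1/152409600 t=2:+1/49766400 = 89/6502809600; (3j)²=7921/646646 [(6 8 6; 4 0 -4)], sign=+1
I_A²/I_B² = (48/46189)/(7921/646646) = 672/7921

672/7921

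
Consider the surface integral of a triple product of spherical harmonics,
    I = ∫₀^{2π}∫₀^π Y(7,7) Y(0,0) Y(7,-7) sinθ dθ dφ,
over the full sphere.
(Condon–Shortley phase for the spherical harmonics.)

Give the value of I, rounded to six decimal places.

-0.282095

m-sum 0 ✓  L=14 even ✓  7≤7≤7 ✓
Π(2lᵢ+1) = 15×1×15 = 225
triangle coeff Δ(7,0,7) = 1/15
Σ_t [0,0]: t=0:+1/25401600 = 1/25401600
(3j)²=1/15 [(7 0 7; 0 0 0)], sign=-1
Σ_t [0,0]: t=0:+1/87178291200 = 1/87178291200
(3j)²=1/15 [(7 0 7; 7 0 -7)], sign=+1
⇒ 4πI² = 1/1
I = (-1)√(1/1/(4π)) = -0.28209479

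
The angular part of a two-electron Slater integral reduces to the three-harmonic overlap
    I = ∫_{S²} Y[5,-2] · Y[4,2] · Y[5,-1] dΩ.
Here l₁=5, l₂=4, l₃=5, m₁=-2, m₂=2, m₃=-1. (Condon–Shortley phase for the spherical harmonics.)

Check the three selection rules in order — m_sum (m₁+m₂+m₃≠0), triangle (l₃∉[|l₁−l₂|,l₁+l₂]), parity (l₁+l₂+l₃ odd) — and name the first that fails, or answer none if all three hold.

Σmᵢ = -1  ✗
l₃∈[|l₁−l₂|,l₁+l₂]=[1,9], have l₃=5
Σlᵢ = 14 ⇒ even

m_sum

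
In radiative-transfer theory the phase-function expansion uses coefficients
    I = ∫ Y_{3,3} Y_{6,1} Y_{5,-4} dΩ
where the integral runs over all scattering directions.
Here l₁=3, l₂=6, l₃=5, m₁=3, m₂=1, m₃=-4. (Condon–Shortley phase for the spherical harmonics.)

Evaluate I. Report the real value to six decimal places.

0.072068

Rules hold: Σm=0, L=14 even, 3≤5≤9.
N = 7·13·11 = 1001
Δ = 4!·2!·8!/15! = 1/675675
Racah Σ t=1..3: t=1:−1/8640 t=2:+1/2304 t=3:−1/8640 = 7/34560
⇒ 3j(3 6 5; 0 0 0)² = 7/429, sgn -1
Racah Σ t=0..0: t=0:+1/241920 = 1/241920
⇒ 3j(3 6 5; 3 1 -4)² = 4/1001, sgn -1
4πI² = N·(3j₀)²·(3jₘ)² = 28/429
I = +1·√(0.0652681/4π) = 0.07206849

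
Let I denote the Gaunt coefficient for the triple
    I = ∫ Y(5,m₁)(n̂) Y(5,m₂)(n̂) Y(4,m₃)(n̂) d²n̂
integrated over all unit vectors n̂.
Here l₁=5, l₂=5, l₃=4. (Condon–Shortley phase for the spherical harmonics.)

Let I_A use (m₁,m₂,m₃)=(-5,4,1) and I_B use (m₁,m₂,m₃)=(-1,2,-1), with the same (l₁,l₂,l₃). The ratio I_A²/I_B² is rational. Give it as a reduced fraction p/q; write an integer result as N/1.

Shared (l₁,l₂,l₃)=(5,5,4): N and (l;000)² cancel in I_A²/I_B².
A: Δ = 6!·4!·4!/15! = 1/3153150; Racah Σ t=6..6: t=6:+1/103680 = 1/103680; ⇒ 3j(5 5 4; -5 4 1)² = 4/143, sgn -1
B: Δ = 6!·4!·4!/15! = 1/3153150; Racah Σ t=3..6: t=3:−1/5184 t=4:+1/1152 t=5:−1/2880 t=6:+1/103680 = 7/20736; ⇒ 3j(5 5 4; -1 2 -1)² = 35/2574, sgn -1
I_A²/I_B² = (4/143)/(35/2574) = 72/35

72/35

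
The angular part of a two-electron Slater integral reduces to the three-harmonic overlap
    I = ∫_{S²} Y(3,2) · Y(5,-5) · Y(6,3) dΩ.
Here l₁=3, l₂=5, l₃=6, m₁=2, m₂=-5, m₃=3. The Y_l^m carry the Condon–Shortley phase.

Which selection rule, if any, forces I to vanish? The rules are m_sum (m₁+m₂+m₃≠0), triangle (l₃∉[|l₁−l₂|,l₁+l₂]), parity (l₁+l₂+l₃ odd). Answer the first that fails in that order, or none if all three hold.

azimuthal sum: 2 − 5 + 3 = 0  ✓
2 ≤ 6 ≤ 8 (triangle on l)  ✓
L = 3 + 5 + 6 = 14 (even)  ✓

none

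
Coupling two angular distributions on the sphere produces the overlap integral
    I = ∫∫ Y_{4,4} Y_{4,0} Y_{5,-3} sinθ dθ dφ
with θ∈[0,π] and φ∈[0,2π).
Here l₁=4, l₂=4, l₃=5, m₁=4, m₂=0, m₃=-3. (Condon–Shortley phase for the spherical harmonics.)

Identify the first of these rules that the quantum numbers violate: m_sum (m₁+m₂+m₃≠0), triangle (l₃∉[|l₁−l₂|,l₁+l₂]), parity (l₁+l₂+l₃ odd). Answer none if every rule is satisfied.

m_sum

Σmᵢ = 1  ✗
l₃∈[|l₁−l₂|,l₁+l₂]=[0,8], have l₃=5
Σlᵢ = 13 ⇒ odd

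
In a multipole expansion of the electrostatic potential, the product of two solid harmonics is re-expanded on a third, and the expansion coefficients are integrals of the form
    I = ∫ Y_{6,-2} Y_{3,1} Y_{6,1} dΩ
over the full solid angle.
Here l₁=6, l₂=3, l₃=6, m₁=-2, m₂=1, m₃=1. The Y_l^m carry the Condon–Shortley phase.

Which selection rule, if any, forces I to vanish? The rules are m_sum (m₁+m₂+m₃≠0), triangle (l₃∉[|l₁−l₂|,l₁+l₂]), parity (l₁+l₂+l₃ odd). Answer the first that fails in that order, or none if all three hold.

azimuthal sum: -2 + 1 + 1 = 0  ✓
3 ≤ 6 ≤ 9 (triangle on l)  ✓
L = 6 + 3 + 6 = 15 (odd)  ✗

parity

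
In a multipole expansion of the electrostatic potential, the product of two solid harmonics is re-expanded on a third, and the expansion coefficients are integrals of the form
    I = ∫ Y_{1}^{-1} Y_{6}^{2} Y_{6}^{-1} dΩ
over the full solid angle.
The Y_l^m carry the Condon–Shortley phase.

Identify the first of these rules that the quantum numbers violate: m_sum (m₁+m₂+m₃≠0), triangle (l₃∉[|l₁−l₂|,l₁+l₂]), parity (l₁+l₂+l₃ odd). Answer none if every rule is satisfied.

azimuthal sum: -1 + 2 − 1 = 0  ✓
5 ≤ 6 ≤ 7 (triangle on l)  ✓
L = 1 + 6 + 6 = 13 (odd)  ✗

parity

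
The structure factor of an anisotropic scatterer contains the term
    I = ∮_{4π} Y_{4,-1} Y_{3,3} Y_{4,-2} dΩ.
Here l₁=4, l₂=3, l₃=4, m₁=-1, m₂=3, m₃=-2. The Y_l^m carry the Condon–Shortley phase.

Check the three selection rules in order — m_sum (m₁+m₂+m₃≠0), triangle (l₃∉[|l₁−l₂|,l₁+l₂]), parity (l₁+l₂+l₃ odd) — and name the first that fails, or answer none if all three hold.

Σmᵢ = 0  ✓
l₃∈[|l₁−l₂|,l₁+l₂]=[1,7], have l₃=4  ✓
Σlᵢ = 11 ⇒ odd  ✗

parity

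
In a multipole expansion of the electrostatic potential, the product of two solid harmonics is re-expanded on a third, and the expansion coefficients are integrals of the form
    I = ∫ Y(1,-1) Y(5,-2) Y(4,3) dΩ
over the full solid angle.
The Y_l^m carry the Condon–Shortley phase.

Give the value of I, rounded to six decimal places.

Checks pass: Σm=0; 10 even; l₃=4∈[4,6].
(2·1+1)(2·5+1)(2·4+1) = 297
Δ: 2! 0! 8! / 11! → 1/495
sum: t=1:−1/576 = -1/576
3j²(1 5 4; 0 0 0) = Δ·Π!·Σ² = 5/99  (sign -1)
sum: t=2:+1/10080 = 1/10080
3j²(1 5 4; -1 -2 3) = Δ·Π!·Σ² = 1/165  (sign -1)
combine: 4πI² = 297·5/99·1/165 = 1/11
take √, sign +1: I = 0.08505478

0.085055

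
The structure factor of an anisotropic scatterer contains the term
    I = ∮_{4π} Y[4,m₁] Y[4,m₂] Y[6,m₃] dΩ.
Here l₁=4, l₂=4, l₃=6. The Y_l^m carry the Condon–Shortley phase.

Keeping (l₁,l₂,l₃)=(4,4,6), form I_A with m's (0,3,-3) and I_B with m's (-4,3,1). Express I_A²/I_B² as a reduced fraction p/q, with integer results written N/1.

25/7

Same 4,4,6: normalisation and zero-m 3j drop out of the ratio.
A: Δ: 2! 6! 6! / 15! → 1/1261260; sum: t=1:−1/25920 t=2:+1/11520 = 1/20736; 3j²(4 4 6; 0 3 -3) = Δ·Π!·Σ² = 5/429  (sign -1)
B: Δ: 2! 6! 6! / 15! → 1/1261260; sum: t=2:+1/172800 = 1/172800; 3j²(4 4 6; -4 3 1) = Δ·Π!·Σ² = 7/2145  (sign -1)
I_A²/I_B² = (5/429)/(7/2145) = 25/7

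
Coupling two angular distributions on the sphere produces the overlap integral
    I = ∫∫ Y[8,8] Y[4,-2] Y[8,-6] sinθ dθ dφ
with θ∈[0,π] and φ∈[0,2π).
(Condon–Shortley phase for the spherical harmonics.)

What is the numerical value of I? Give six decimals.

Checks pass: Σm=0; 20 even; l₃=8∈[4,12].
(2·8+1)(2·4+1)(2·8+1) = 2601
Δ: 4! 12! 4! / 21! → 1/185175900
sum: t=0:+1/557383680 t=1:−1/21772800 t=2:+1/8294400 t=3:−1/21772800 t=4:+1/557383680 = 1/30965760
3j²(8 4 8; 0 0 0) = Δ·Π!·Σ² = 36/4199  (sign +1)
sum: t=0:+1/45984153600 = 1/45984153600
3j²(8 4 8; 8 -2 -6) = Δ·Π!·Σ² = 13/969  (sign +1)
combine: 4πI² = 2601·36/4199·13/969 = 108/361
take √, sign +1: I = 0.15429553

0.154296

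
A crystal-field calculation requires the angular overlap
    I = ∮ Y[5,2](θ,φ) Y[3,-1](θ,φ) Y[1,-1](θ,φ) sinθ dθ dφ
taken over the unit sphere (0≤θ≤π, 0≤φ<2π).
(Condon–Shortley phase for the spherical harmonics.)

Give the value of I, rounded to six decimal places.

triangle: need 2≤l₃≤8, have 1; I=0

0.000000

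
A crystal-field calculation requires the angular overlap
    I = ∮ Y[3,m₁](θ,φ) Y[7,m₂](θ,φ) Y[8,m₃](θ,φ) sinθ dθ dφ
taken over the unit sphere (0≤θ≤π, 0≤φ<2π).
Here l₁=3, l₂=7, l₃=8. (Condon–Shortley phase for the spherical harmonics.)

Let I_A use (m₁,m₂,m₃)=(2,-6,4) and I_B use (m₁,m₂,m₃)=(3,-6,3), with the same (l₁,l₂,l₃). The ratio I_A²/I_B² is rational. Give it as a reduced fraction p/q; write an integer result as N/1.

529/90

l's match ⇒ only the (l;m) 3-j factors differ between A and B.
A: triangle coeff Δ(3,7,8) = 1/5290740; Σ_t [0,1]: t=0:+1/479001600 t=1:−1/11496038400 = 23/11496038400; (3j)²=529/81396 [(3 7 8; 2 -6 4)], sign=+1
B: triangle coeff Δ(3,7,8) = 1/5290740; Σ_t [0,0]: t=0:+1/1916006400 = 1/1916006400; (3j)²=5/4522 [(3 7 8; 3 -6 3)], sign=-1
I_A²/I_B² = (529/81396)/(5/4522) = 529/90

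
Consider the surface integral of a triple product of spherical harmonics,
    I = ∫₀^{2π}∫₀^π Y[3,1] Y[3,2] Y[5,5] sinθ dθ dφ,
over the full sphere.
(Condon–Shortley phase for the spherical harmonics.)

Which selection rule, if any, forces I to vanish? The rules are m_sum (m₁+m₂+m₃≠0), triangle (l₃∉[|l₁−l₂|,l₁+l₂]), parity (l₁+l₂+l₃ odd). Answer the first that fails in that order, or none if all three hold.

m_sum

azimuthal sum: 1 + 2 + 5 = 8  ✗
0 ≤ 5 ≤ 6 (triangle on l)
L = 3 + 3 + 5 = 11 (odd)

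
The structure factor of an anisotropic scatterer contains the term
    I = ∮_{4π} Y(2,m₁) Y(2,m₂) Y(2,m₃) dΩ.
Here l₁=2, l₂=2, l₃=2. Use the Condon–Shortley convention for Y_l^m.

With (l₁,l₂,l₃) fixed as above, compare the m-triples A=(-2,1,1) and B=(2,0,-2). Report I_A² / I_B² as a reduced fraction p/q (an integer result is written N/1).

3/2

Shared (l₁,l₂,l₃)=(2,2,2): N and (l;000)² cancel in I_A²/I_B².
A: Δ = 2!·2!·2!/7! = 1/630; Racah Σ t=2..2: t=2:+1/4 = 1/4; ⇒ 3j(2 2 2; -2 1 1)² = 3/35, sgn -1
B: Δ = 2!·2!·2!/7! = 1/630; Racah Σ t=0..0: t=0:+1/8 = 1/8; ⇒ 3j(2 2 2; 2 0 -2)² = 2/35, sgn +1
I_A²/I_B² = (3/35)/(2/35) = 3/2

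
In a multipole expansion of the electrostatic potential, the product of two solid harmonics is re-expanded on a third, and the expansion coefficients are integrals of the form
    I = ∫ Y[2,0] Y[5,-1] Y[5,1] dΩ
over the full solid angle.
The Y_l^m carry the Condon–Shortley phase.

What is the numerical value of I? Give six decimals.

-0.145565

m-sum 0 ✓  L=12 even ✓  3≤5≤7 ✓
Π(2lᵢ+1) = 5×11×11 = 605
triangle coeff Δ(2,5,5) = 1/38610
Σ_t [0,2]: t=0:+1/2880 t=1:−1/576 t=2:+1/2880 = -1/960
(3j)²=10/429 [(2 5 5; 0 0 0)], sign=+1
Σ_t [0,2]: t=0:+1/2304 t=1:−1/720 t=2:+1/5760 = -1/1280
(3j)²=27/1430 [(2 5 5; 0 -1 1)], sign=-1
⇒ 4πI² = 45/169
I = (-1)√(45/169/(4π)) = -0.14556534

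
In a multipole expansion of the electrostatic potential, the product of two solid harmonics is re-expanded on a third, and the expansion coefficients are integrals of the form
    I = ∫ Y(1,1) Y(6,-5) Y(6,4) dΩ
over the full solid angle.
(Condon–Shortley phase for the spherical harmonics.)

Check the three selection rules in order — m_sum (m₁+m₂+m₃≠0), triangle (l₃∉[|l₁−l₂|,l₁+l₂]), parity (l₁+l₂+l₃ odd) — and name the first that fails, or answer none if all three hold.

parity

m₁+m₂+m₃ = 1 − 5 + 4 = 0  ✓
triangle: |1−6|=5 ≤ l₃=6 ≤ 1+6=7  ✓
parity: l₁+l₂+l₃ = 13 is odd  ✗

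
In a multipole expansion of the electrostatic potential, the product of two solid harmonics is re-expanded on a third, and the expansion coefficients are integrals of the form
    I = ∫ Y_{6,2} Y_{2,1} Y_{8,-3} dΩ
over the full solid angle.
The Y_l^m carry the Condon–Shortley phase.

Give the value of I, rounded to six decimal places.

Rules hold: Σm=0, L=16 even, 4≤8≤8.
N = 13·5·17 = 1105
Δ = 0!·12!·4!/17! = 1/30940
Racah Σ t=0..0: t=0:+1/2073600 = 1/2073600
⇒ 3j(6 2 8; 0 0 0)² = 28/1105, sgn +1
Racah Σ t=0..0: t=0:+1/5806080 = 1/5806080
⇒ 3j(6 2 8; 2 1 -3)² = 165/6188, sgn -1
4πI² = N·(3j₀)²·(3jₘ)² = 165/221
I = -1·√(0.746606/4π) = -0.24374791

-0.243748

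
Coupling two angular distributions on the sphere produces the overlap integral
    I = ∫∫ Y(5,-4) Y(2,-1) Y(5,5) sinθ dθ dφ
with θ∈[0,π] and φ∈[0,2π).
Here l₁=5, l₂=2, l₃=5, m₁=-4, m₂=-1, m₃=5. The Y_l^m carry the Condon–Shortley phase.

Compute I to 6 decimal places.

m-sum 0 ✓  L=12 even ✓  3≤5≤7 ✓
Π(2lᵢ+1) = 11×5×11 = 605
triangle coeff Δ(5,2,5) = 1/38610
Σ_t [0,2]: t=0:+1/2880 t=1:−1/576 t=2:+1/2880 = -1/960
(3j)²=10/429 [(5 2 5; 0 0 0)], sign=+1
Σ_t [1,1]: t=1:−1/80640 = -1/80640
(3j)²=9/286 [(5 2 5; -4 -1 5)], sign=-1
⇒ 4πI² = 75/169
I = (-1)√(75/169/(4π)) = -0.18792404

-0.187924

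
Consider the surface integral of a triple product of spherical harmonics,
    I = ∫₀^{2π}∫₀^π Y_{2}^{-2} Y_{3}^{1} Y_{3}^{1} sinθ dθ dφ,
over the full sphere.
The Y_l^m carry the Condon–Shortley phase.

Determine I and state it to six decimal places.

0.206013

Checks pass: Σm=0; 8 even; l₃=3∈[1,5].
(2·2+1)(2·3+1)(2·3+1) = 245
Δ: 2! 2! 4! / 9! → 1/3780
sum: t=0:+1/24 t=1:−1/4 t=2:+1/24 = -1/6
3j²(2 3 3; 0 0 0) = Δ·Π!·Σ² = 4/105  (sign +1)
sum: t=2:+1/16 = 1/16
3j²(2 3 3; -2 1 1) = Δ·Π!·Σ² = 2/35  (sign +1)
combine: 4πI² = 245·4/105·2/35 = 8/15
take √, sign +1: I = 0.20601291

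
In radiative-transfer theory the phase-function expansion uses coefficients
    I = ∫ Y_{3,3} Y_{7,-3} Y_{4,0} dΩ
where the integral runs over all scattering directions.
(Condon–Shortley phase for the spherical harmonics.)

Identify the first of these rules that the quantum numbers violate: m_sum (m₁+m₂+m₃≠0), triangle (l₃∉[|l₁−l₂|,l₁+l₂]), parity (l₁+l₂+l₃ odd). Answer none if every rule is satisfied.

m₁+m₂+m₃ = 3 − 3 + 0 = 0  ✓
triangle: |3−7|=4 ≤ l₃=4 ≤ 3+7=10  ✓
parity: l₁+l₂+l₃ = 14 is even  ✓

none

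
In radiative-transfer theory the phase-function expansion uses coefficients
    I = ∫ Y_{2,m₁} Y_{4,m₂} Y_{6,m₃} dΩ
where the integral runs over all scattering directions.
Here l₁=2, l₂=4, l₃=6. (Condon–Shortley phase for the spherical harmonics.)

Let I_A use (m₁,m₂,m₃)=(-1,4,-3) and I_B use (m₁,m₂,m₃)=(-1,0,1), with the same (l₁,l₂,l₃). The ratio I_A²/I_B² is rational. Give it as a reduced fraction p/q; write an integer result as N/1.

Same 2,4,6: normalisation and zero-m 3j drop out of the ratio.
A: Δ: 0! 4! 8! / 13! → 1/6435; sum: t=0:+1/241920 = 1/241920; 3j²(2 4 6; -1 4 -3) = Δ·Π!·Σ² = 1/715  (sign -1)
B: Δ: 0! 4! 8! / 13! → 1/6435; sum: t=0:+1/3456 = 1/3456; 3j²(2 4 6; -1 0 1) = Δ·Π!·Σ² = 35/1287  (sign -1)
I_A²/I_B² = (1/715)/(35/1287) = 9/175

9/175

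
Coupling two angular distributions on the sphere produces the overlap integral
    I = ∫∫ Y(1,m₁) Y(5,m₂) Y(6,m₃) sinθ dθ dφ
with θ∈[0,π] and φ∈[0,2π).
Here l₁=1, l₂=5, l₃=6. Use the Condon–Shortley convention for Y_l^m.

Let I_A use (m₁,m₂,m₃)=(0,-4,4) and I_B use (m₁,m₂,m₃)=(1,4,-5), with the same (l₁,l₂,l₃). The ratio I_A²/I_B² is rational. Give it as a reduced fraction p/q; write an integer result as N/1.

4/11

Same 1,5,6: normalisation and zero-m 3j drop out of the ratio.
A: Δ: 0! 2! 10! / 13! → 1/858; sum: t=0:+1/362880 = 1/362880; 3j²(1 5 6; 0 -4 4) = Δ·Π!·Σ² = 10/429  (sign +1)
B: Δ: 0! 2! 10! / 13! → 1/858; sum: t=0:+1/725760 = 1/725760; 3j²(1 5 6; 1 4 -5) = Δ·Π!·Σ² = 5/78  (sign -1)
I_A²/I_B² = (10/429)/(5/78) = 4/11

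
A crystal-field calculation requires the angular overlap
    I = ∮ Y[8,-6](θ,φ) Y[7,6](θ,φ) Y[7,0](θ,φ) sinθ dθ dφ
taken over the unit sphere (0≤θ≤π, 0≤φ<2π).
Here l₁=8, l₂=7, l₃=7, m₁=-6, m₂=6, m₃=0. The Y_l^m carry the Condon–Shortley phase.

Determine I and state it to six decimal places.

m-sum 0 ✓  L=22 even ✓  1≤7≤15 ✓
Π(2lᵢ+1) = 17×15×15 = 3825
triangle coeff Δ(8,7,7) = 1/22086194130
Σ_t [1,7]: t=1:−1/18289152000 t=2:+1/248832000 t=3:−1/24883200 t=4:+1/11943936 t=5:−1/24883200 t=6:+1/248832000 t=7:−1/18289152000 = 11/975421440
(3j)²=1750/289731 [(8 7 7; 0 0 0)], sign=-1
Σ_t [7,8]: t=7:−1/18289152000 t=8:+1/6967296000 = 13/146313216000
(3j)²=2197/222870 [(8 7 7; -6 6 0)], sign=-1
⇒ 4πI² = 739375/3246473
I = (+1)√(739375/3246473/(4π)) = 0.13462371

0.134624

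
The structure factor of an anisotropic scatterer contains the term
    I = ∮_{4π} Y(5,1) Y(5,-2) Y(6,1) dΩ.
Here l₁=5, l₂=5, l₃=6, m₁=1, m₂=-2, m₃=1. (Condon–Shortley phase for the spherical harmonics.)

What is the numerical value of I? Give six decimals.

0.120248

Checks pass: Σm=0; 16 even; l₃=6∈[0,10].
(2·5+1)(2·5+1)(2·6+1) = 1573
Δ: 4! 6! 6! / 17! → 1/28588560
sum: t=0:+1/345600 t=1:−1/13824 t=2:+1/5184 t=3:−1/13824 t=4:+1/345600 = 7/129600
3j²(5 5 6; 0 0 0) = Δ·Π!·Σ² = 80/7293  (sign +1)
sum: t=0:+1/41472 t=1:−1/10368 t=2:+1/23040 t=3:−1/518400 = -1/32400
3j²(5 5 6; 1 -2 1) = Δ·Π!·Σ² = 128/12155  (sign +1)
combine: 4πI² = 1573·80/7293·128/12155 = 2048/11271
take √, sign +1: I = 0.12024827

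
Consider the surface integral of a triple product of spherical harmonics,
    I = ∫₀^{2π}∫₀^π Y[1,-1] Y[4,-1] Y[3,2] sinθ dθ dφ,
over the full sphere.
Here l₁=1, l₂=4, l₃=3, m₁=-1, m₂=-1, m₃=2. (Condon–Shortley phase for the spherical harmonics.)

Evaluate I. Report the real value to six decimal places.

m-sum 0 ✓  L=8 even ✓  3≤3≤5 ✓
Π(2lᵢ+1) = 3×9×7 = 189
triangle coeff Δ(1,4,3) = 1/252
Σ_t [1,1]: t=1:−1/36 = -1/36
(3j)²=4/63 [(1 4 3; 0 0 0)], sign=+1
Σ_t [2,2]: t=2:+1/240 = 1/240
(3j)²=1/84 [(1 4 3; -1 -1 2)], sign=-1
⇒ 4πI² = 1/7
I = (-1)√(1/7/(4π)) = -0.10662181

-0.106622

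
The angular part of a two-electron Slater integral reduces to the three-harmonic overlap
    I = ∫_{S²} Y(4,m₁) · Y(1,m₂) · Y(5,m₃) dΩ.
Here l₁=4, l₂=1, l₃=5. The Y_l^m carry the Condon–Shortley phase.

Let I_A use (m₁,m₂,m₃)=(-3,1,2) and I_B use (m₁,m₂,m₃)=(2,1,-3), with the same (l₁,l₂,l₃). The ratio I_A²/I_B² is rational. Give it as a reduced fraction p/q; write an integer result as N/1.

Shared (l₁,l₂,l₃)=(4,1,5): N and (l;000)² cancel in I_A²/I_B².
A: Δ = 0!·8!·2!/11! = 1/495; Racah Σ t=0..0: t=0:+1/10080 = 1/10080; ⇒ 3j(4 1 5; -3 1 2)² = 1/165, sgn -1
B: Δ = 0!·8!·2!/11! = 1/495; Racah Σ t=0..0: t=0:+1/2880 = 1/2880; ⇒ 3j(4 1 5; 2 1 -3)² = 28/495, sgn +1
I_A²/I_B² = (1/165)/(28/495) = 3/28

3/28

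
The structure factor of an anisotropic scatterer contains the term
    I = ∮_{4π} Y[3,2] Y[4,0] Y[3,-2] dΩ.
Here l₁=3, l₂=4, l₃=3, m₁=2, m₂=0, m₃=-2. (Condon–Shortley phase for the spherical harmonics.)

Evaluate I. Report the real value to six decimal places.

Checks pass: Σm=0; 10 even; l₃=3∈[1,7].
(2·3+1)(2·4+1)(2·3+1) = 441
Δ: 4! 2! 4! / 11! → 1/34650
sum: t=1:−1/72 t=2:+1/16 t=3:−1/72 = 5/144
3j²(3 4 3; 0 0 0) = Δ·Π!·Σ² = 2/77  (sign -1)
sum: t=0:+1/576 t=1:−1/72 = -7/576
3j²(3 4 3; 2 0 -2) = Δ·Π!·Σ² = 7/198  (sign +1)
combine: 4πI² = 441·2/77·7/198 = 49/121
take √, sign -1: I = -0.17951487

-0.179515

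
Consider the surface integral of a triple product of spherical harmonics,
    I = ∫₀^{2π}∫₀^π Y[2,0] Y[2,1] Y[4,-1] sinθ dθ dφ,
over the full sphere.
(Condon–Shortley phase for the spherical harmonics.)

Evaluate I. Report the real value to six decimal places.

m-sum 0 ✓  L=8 even ✓  0≤4≤4 ✓
Π(2lᵢ+1) = 5×5×9 = 225
triangle coeff Δ(2,2,4) = 1/630
Σ_t [0,0]: t=0:+1/16 = 1/16
(3j)²=2/35 [(2 2 4; 0 0 0)], sign=+1
Σ_t [0,0]: t=0:+1/24 = 1/24
(3j)²=1/21 [(2 2 4; 0 1 -1)], sign=-1
⇒ 4πI² = 30/49
I = (-1)√(30/49/(4π)) = -0.22072812

-0.220728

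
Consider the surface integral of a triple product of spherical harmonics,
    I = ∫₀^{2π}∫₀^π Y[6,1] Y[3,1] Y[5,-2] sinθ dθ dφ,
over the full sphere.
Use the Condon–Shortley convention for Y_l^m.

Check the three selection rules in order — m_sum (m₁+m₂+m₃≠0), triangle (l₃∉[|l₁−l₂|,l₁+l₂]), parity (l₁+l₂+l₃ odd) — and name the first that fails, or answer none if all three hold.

none

m₁+m₂+m₃ = 1 + 1 − 2 = 0  ✓
triangle: |6−3|=3 ≤ l₃=5 ≤ 6+3=9  ✓
parity: l₁+l₂+l₃ = 14 is even  ✓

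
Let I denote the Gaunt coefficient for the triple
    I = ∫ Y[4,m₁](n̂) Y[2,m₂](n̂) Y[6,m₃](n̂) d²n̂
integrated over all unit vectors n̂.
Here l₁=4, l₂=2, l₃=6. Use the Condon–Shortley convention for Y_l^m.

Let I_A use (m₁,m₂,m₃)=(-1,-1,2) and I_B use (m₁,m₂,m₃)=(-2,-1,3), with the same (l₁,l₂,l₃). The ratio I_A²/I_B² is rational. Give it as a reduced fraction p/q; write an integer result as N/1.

8/9

l's match ⇒ only the (l;m) 3-j factors differ between A and B.
A: triangle coeff Δ(4,2,6) = 1/6435; Σ_t [0,0]: t=0:+1/4320 = 1/4320; (3j)²=224/6435 [(4 2 6; -1 -1 2)], sign=+1
B: triangle coeff Δ(4,2,6) = 1/6435; Σ_t [0,0]: t=0:+1/8640 = 1/8640; (3j)²=28/715 [(4 2 6; -2 -1 3)], sign=-1
I_A²/I_B² = (224/6435)/(28/715) = 8/9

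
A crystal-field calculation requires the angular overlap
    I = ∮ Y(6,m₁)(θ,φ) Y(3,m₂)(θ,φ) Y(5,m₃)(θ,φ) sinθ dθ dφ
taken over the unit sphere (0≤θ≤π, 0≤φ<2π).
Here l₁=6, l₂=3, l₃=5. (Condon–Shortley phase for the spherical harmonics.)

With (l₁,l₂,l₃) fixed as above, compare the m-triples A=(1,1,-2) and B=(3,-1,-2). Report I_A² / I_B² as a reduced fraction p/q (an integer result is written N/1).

5/18

Same 6,3,5: normalisation and zero-m 3j drop out of the ratio.
A: Δ: 4! 8! 2! / 15! → 1/675675; sum: t=2:+1/5760 t=3:−1/8640 t=4:+1/241920 = 1/16128; 3j²(6 3 5; 1 1 -2) = Δ·Π!·Σ² = 5/1001  (sign -1)
B: Δ: 4! 8! 2! / 15! → 1/675675; sum: t=0:+1/34560 t=1:−1/8640 t=2:+1/40320 = -1/16128; 3j²(6 3 5; 3 -1 -2) = Δ·Π!·Σ² = 18/1001  (sign +1)
I_A²/I_B² = (5/1001)/(18/1001) = 5/18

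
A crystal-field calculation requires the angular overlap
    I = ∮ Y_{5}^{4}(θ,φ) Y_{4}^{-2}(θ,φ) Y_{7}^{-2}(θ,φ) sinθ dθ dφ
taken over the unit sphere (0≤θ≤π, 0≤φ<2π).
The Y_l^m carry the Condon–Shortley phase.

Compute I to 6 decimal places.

-0.139414

Checks pass: Σm=0; 16 even; l₃=7∈[1,9].
(2·5+1)(2·4+1)(2·7+1) = 1485
Δ: 2! 8! 6! / 17! → 1/6126120
sum: t=0:+1/69120 t=1:−1/20736 t=2:+1/69120 = -1/51840
3j²(5 4 7; 0 0 0) = Δ·Π!·Σ² = 280/21879  (sign +1)
sum: t=0:+1/483840 t=1:−1/4838400 = 1/537600
3j²(5 4 7; 4 -2 -2) = Δ·Π!·Σ² = 2187/170170  (sign -1)
combine: 4πI² = 1485·280/21879·2187/170170 = 131220/537251
take √, sign -1: I = -0.13941403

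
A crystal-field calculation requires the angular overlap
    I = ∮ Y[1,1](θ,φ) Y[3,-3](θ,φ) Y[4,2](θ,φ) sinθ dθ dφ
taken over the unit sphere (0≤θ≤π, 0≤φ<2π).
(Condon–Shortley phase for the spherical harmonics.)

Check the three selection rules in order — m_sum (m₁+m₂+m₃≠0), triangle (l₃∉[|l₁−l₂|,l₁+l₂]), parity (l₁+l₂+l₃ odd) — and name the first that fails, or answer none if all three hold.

Σmᵢ = 0  ✓
l₃∈[|l₁−l₂|,l₁+l₂]=[2,4], have l₃=4  ✓
Σlᵢ = 8 ⇒ even  ✓

none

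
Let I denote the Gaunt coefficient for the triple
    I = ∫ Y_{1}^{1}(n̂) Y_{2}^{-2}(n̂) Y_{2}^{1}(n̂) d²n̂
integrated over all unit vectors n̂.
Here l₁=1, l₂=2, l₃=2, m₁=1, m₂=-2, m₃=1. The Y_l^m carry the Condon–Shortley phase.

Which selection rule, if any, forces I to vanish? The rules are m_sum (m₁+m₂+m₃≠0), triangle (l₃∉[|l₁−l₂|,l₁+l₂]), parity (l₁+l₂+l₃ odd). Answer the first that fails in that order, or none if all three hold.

Σmᵢ = 0  ✓
l₃∈[|l₁−l₂|,l₁+l₂]=[1,3], have l₃=2  ✓
Σlᵢ = 5 ⇒ odd  ✗

parity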